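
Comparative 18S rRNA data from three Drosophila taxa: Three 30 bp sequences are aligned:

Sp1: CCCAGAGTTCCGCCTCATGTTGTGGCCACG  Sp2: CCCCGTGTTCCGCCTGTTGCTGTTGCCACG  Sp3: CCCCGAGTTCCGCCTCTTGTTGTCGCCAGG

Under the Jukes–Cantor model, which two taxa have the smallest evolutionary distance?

Sp1 and Sp3

Sp1–Sp2: 6/30 differ, p = 0.200, d = 0.233.
Sp1–Sp3: 4/30 differ, p = 0.133, d = 0.147.
Sp2–Sp3: 5/30 differ, p = 0.167, d = 0.188.
The smallest distance is between Sp1 and Sp3.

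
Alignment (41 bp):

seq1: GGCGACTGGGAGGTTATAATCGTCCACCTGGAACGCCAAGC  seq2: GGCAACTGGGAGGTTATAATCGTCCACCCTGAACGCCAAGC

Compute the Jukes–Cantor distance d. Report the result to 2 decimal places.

The sequences differ at 3 of 41 sites (4, 29, 30), so p = 3/41 ≈ 0.073171.
d = −(3/4) ln(1 − 4p/3) = −0.75 ln(1 − 0.097561) = −0.75 ln(0.902439)
  = −0.75 × (-0.102654) = 0.076991 substitutions/site.

0.08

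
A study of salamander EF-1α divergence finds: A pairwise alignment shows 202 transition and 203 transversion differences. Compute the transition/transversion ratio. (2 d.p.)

1.00

R = 202/203 = 0.995073… ≈ 1.00 (to 2 d.p.).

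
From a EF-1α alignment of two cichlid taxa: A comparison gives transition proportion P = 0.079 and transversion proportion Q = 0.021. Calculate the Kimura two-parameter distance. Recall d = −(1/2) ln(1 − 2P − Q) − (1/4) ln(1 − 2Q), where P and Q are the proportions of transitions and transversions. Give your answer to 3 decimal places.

Under the Kimura two-parameter model, d = −½ ln(1 − 2P − Q) − ¼ ln(1 − 2Q).
1 − 2P − Q = 0.821, giving −½ ln(0.821) = 0.098616.
1 − 2Q = 0.958, giving −¼ ln(0.958) = 0.010727.
d = 0.098616 + 0.010727 = 0.109343.

0.109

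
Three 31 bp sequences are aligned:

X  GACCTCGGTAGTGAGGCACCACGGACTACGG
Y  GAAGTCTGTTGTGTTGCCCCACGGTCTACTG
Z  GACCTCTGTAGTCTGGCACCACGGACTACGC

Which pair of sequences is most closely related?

X–Y: 9/31 differ, p = 0.290, d = 0.367.
X–Z: 4/31 differ, p = 0.129, d = 0.142.
Y–Z: 9/31 differ, p = 0.290, d = 0.367.
The smallest distance is between X and Z.

X and Z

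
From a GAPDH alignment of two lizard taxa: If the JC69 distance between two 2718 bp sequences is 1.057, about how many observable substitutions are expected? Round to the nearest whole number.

1540

Invert JC69: p = (3/4)(1 − e^(−4d/3)) = 0.75 × (1 − e^(-1.409333)) = 0.75 × (1 − 0.244306) = 0.566771.
Expected differing sites = pL ≈ 0.566771 × 2718 = 1540.483578 ≈ 1540.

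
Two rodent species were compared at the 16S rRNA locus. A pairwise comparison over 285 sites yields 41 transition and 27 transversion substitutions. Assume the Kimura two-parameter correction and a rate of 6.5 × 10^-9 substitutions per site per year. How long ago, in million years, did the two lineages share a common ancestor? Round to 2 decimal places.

P = 41/285 ≈ 0.14386 and Q = 27/285 ≈ 0.094737.
Under the Kimura two-parameter model, d = −½ ln(1 − 2P − Q) − ¼ ln(1 − 2Q).
1 − 2P − Q = 0.617543, giving −½ ln(0.617543) = 0.241003.
1 − 2Q = 0.810526, giving −¼ ln(0.810526) = 0.052518.
d = 0.241003 + 0.052518 = 0.293521.
Under a molecular clock d = 2μt, so t = d/(2μ) = 0.293521 / (2 × 6.5 × 10^-9) = 22.58 million years.

22.58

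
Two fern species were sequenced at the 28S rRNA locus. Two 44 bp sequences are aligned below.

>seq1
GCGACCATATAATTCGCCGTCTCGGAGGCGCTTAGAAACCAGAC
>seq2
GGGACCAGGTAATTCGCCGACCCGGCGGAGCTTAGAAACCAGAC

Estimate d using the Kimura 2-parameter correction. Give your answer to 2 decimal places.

0.18

Of 44 sites, 2 differences are transitions and 5 are transversions, so P = 2/44 ≈ 0.045455 and Q = 5/44 ≈ 0.113636.
Under the Kimura two-parameter model, d = −½ ln(1 − 2P − Q) − ¼ ln(1 − 2Q).
1 − 2P − Q = 0.795454, giving −½ ln(0.795454) = 0.114421.
1 − 2Q = 0.772728, giving −¼ ln(0.772728) = 0.064457.
d = 0.114421 + 0.064457 = 0.178878.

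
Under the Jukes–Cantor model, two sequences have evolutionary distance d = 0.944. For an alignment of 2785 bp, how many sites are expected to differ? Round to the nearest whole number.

1495

Invert JC69: p = (3/4)(1 − e^(−4d/3)) = 0.75 × (1 − e^(-1.258667)) = 0.75 × (1 − 0.284032) = 0.536976.
Expected differing sites = pL ≈ 0.536976 × 2785 = 1495.47816 ≈ 1495.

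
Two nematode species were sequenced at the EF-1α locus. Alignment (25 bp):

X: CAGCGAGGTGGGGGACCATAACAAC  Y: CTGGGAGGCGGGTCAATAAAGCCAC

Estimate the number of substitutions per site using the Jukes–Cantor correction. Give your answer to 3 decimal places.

0.572

The sequences differ at 10 of 25 sites (2, 4, 9, 13, 14, 16, 17, 19, 21, 23), so p = 10/25 = 0.4.
d = −(3/4) ln(1 − 4p/3) = −0.75 ln(1 − 0.533333) = −0.75 ln(0.466667)
  = −0.75 × (-0.762139) = 0.571604 substitutions/site.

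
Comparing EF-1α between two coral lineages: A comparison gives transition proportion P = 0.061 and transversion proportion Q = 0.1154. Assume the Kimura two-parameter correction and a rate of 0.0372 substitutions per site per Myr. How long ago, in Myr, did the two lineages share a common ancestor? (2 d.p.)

2.70

Under the Kimura two-parameter model, d = −½ ln(1 − 2P − Q) − ¼ ln(1 − 2Q).
1 − 2P − Q = 0.7626, giving −½ ln(0.7626) = 0.135511.
1 − 2Q = 0.7692, giving −¼ ln(0.7692) = 0.065601.
d = 0.135511 + 0.065601 = 0.201112.
Under a molecular clock d = 2μt, so t = d/(2μ) = 0.201112 / (2 × 0.0372) = 2.70 Myr.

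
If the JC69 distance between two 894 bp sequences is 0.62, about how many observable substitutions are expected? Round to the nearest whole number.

Invert JC69: p = (3/4)(1 − e^(−4d/3)) = 0.75 × (1 − e^(-0.826667)) = 0.75 × (1 − 0.437505) = 0.421871.
Expected differing sites = pL ≈ 0.421871 × 894 = 377.152674 ≈ 377.

377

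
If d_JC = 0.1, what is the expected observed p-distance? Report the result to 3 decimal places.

p = (3/4)(1 − e^(−4d/3)) = 0.75 × (1 − e^(-0.133333)) = 0.75 × (1 − 0.875174) = 0.093620.

0.094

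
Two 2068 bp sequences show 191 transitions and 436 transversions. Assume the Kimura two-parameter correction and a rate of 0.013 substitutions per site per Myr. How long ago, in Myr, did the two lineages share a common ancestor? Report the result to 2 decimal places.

14.95

P = 191/2068 ≈ 0.09236 and Q = 436/2068 ≈ 0.210832.
Under the Kimura two-parameter model, d = −½ ln(1 − 2P − Q) − ¼ ln(1 − 2Q).
1 − 2P − Q = 0.604448, giving −½ ln(0.604448) = 0.251720.
1 − 2Q = 0.578336, giving −¼ ln(0.578336) = 0.136900.
d = 0.251720 + 0.136900 = 0.388620.
Under a molecular clock d = 2μt, so t = d/(2μ) = 0.388620 / (2 × 0.013) = 14.95 Myr.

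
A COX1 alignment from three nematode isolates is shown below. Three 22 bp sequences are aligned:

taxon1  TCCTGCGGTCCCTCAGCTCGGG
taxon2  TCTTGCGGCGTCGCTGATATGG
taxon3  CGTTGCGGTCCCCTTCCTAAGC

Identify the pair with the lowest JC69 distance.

taxon1 and taxon2

taxon1–taxon2: 9/22 differ, p = 0.409, d = 0.591.
taxon1–taxon3: 10/22 differ, p = 0.455, d = 0.699.
taxon2–taxon3: 11/22 differ, p = 0.500, d = 0.824.
The smallest distance is between taxon1 and taxon2.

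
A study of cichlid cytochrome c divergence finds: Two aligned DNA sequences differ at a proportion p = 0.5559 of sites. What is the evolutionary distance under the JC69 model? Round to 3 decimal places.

d = −(3/4) ln(1 − 4p/3) = −0.75 ln(1 − 0.7412) = −0.75 ln(0.2588)
  = −0.75 × (-1.351700) = 1.013775 substitutions/site.

1.014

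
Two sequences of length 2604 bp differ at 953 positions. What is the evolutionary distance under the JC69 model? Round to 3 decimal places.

0.502

p = 953/2604 ≈ 0.365975.
d = −(3/4) ln(1 − 4p/3) = −0.75 ln(1 − 0.487967) = −0.75 ln(0.512033)
  = −0.75 × (-0.669366) = 0.502025 substitutions/site.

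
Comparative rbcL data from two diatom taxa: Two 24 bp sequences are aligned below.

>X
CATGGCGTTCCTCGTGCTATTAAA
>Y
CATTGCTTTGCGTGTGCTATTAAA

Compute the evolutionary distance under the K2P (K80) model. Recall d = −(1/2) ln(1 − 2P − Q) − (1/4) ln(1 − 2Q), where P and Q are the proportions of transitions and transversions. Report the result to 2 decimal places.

0.25

Of 24 sites, 1 differences are transitions and 4 are transversions, so P = 1/24 ≈ 0.041667 and Q = 4/24 ≈ 0.166667.
Under the Kimura two-parameter model, d = −½ ln(1 − 2P − Q) − ¼ ln(1 − 2Q).
1 − 2P − Q = 0.749999, giving −½ ln(0.749999) = 0.143842.
1 − 2Q = 0.666666, giving −¼ ln(0.666666) = 0.101367.
d = 0.143842 + 0.101367 = 0.245209.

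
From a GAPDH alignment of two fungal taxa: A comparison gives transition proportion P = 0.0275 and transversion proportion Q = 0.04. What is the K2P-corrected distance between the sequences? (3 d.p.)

Under the Kimura two-parameter model, d = −½ ln(1 − 2P − Q) − ¼ ln(1 − 2Q).
1 − 2P − Q = 0.905, giving −½ ln(0.905) = 0.049910.
1 − 2Q = 0.92, giving −¼ ln(0.92) = 0.020845.
d = 0.049910 + 0.020845 = 0.070755.

0.071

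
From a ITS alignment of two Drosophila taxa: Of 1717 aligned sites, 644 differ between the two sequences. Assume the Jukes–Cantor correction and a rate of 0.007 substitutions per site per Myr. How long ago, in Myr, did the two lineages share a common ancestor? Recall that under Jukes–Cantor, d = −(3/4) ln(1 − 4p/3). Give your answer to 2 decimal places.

37.14

p = 644/1717 ≈ 0.375073.
d = −(3/4) ln(1 − 4p/3) = −0.75 ln(1 − 0.500097) = −0.75 ln(0.499903)
  = −0.75 × (-0.693341) = 0.520006 substitutions/site.
Under a molecular clock d = 2μt, so t = d/(2μ) = 0.520006 / (2 × 0.007) = 37.14 Myr.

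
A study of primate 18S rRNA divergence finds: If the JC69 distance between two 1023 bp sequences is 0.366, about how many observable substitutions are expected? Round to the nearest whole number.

296

Invert JC69: p = (3/4)(1 − e^(−4d/3)) = 0.75 × (1 − e^(-0.488)) = 0.75 × (1 − 0.613853) = 0.289610.
Expected differing sites = pL ≈ 0.289610 × 1023 = 296.27103 ≈ 296.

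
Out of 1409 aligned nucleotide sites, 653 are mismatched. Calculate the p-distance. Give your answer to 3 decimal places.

p = 653/1409 = 0.463449… ≈ 0.463 (to 3 d.p.).

0.463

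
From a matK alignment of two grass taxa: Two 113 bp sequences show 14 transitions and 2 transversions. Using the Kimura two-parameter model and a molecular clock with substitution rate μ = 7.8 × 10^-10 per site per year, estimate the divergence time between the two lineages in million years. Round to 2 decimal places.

104.67

P = 14/113 ≈ 0.123894 and Q = 2/113 ≈ 0.017699.
Under the Kimura two-parameter model, d = −½ ln(1 − 2P − Q) − ¼ ln(1 − 2Q).
1 − 2P − Q = 0.734513, giving −½ ln(0.734513) = 0.154274.
1 − 2Q = 0.964602, giving −¼ ln(0.964602) = 0.009010.
d = 0.154274 + 0.009010 = 0.163284.
Under a molecular clock d = 2μt, so t = d/(2μ) = 0.163284 / (2 × 7.8 × 10^-10) = 104.67 million years.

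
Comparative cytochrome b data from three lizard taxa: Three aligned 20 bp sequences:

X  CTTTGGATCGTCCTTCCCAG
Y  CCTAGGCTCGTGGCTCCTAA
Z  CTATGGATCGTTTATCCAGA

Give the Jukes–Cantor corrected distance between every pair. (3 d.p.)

d(X,Y) = 0.572, d(X,Z) = 0.471, d(Y,Z) = 0.687

X–Y: 8/20 sites differ → p = 0.4, d = −0.75 ln(1 − 0.533333) = 0.571605 ≈ 0.572.
X–Z: 7/20 sites differ → p = 0.35, d = −0.75 ln(1 − 0.466667) = 0.471457 ≈ 0.471.
Y–Z: 9/20 sites differ → p = 0.45, d = −0.75 ln(1 − 0.6) = 0.687218 ≈ 0.687.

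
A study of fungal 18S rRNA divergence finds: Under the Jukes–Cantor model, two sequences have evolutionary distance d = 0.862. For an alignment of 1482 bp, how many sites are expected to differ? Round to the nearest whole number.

Invert JC69: p = (3/4)(1 − e^(−4d/3)) = 0.75 × (1 − e^(-1.149333)) = 0.75 × (1 − 0.316848) = 0.512364.
Expected differing sites = pL ≈ 0.512364 × 1482 = 759.323448 ≈ 759.

759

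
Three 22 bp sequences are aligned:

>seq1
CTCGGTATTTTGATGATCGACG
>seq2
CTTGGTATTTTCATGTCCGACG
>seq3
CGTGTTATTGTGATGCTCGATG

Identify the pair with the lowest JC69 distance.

seq1 and seq2

seq1–seq2: 4/22 differ, p = 0.182, d = 0.208.
seq1–seq3: 6/22 differ, p = 0.273, d = 0.339.
seq2–seq3: 7/22 differ, p = 0.318, d = 0.414.
The smallest distance is between seq1 and seq2.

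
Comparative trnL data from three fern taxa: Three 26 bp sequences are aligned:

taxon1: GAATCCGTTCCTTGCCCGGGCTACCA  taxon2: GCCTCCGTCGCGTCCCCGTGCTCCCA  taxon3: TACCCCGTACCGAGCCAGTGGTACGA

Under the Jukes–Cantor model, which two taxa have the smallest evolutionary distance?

taxon1–taxon2: 8/26 differ, p = 0.308, d = 0.396.
taxon1–taxon3: 10/26 differ, p = 0.385, d = 0.539.
taxon2–taxon3: 11/26 differ, p = 0.423, d = 0.623.
The smallest distance is between taxon1 and taxon2.

taxon1 and taxon2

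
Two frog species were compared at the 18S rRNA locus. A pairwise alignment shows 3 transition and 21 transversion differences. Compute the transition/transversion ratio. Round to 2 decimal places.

R = 3/21 = 0.142857… ≈ 0.14 (to 2 d.p.).

0.14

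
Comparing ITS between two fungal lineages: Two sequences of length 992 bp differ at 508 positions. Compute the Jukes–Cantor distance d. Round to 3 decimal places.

0.861

p = 508/992 ≈ 0.512097.
d = −(3/4) ln(1 − 4p/3) = −0.75 ln(1 − 0.682796) = −0.75 ln(0.317204)
  = −0.75 × (-1.148210) = 0.861158 substitutions/site.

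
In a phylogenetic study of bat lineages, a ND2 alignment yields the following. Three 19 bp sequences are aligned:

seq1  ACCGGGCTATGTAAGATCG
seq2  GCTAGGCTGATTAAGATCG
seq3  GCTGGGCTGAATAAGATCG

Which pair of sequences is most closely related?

seq1–seq2: 6/19 differ, p = 0.316, d = 0.410.
seq1–seq3: 5/19 differ, p = 0.263, d = 0.324.
seq2–seq3: 2/19 differ, p = 0.105, d = 0.113.
The smallest distance is between seq2 and seq3.

seq2 and seq3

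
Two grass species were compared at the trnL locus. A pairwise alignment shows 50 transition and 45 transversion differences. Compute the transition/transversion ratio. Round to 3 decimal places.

1.111

R = 50/45 = 1.111111… ≈ 1.111 (to 3 d.p.).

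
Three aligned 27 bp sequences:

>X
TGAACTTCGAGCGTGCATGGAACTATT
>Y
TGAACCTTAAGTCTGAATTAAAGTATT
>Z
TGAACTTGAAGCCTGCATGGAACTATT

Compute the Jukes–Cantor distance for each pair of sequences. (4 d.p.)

X–Y: 9/27 sites differ → p ≈ 0.333333, d = −0.75 ln(1 − 0.444444) = 0.440839 ≈ 0.4408.
X–Z: 3/27 sites differ → p ≈ 0.111111, d = −0.75 ln(1 − 0.148148) = 0.120257 ≈ 0.1203.
Y–Z: 7/27 sites differ → p ≈ 0.259259, d = −0.75 ln(1 − 0.345679) = 0.318118 ≈ 0.3181.

d(X,Y) = 0.4408, d(X,Z) = 0.1203, d(Y,Z) = 0.3181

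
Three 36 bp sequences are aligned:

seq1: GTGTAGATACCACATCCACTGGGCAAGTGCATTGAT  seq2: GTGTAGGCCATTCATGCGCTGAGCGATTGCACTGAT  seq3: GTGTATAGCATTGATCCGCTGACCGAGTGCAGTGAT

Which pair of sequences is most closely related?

seq2 and seq3

seq1–seq2: 12/36 differ, p = 0.333, d = 0.441.
seq1–seq3: 12/36 differ, p = 0.333, d = 0.441.
seq2–seq3: 8/36 differ, p = 0.222, d = 0.264.
The smallest distance is between seq2 and seq3.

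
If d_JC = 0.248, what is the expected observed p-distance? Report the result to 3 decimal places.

0.211

p = (3/4)(1 − e^(−4d/3)) = 0.75 × (1 − e^(-0.330667)) = 0.75 × (1 − 0.718444) = 0.211167.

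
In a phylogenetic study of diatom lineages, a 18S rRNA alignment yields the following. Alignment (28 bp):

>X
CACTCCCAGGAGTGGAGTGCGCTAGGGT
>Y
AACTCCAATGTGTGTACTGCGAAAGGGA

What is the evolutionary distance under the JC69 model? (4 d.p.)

The sequences differ at 9 of 28 sites (1, 7, 9, 11, 15, 17, 22, 23, 28), so p = 9/28 ≈ 0.321429.
d = −(3/4) ln(1 − 4p/3) = −0.75 ln(1 − 0.428572) = −0.75 ln(0.571428)
  = −0.75 × (-0.559617) = 0.419713 substitutions/site.

0.4197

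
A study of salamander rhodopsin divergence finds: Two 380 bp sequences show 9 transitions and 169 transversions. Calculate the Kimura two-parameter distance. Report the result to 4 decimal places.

P = 9/380 ≈ 0.023684 and Q = 169/380 ≈ 0.444737.
Under the Kimura two-parameter model, d = −½ ln(1 − 2P − Q) − ¼ ln(1 − 2Q).
1 − 2P − Q = 0.507895, giving −½ ln(0.507895) = 0.338740.
1 − 2Q = 0.110526, giving −¼ ln(0.110526) = 0.550626.
d = 0.338740 + 0.550626 = 0.889366.

0.8894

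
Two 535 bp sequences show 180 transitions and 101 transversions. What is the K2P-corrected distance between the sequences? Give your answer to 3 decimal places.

1.108

P = 180/535 ≈ 0.336449 and Q = 101/535 ≈ 0.188785.
Under the Kimura two-parameter model, d = −½ ln(1 − 2P − Q) − ¼ ln(1 − 2Q).
1 − 2P − Q = 0.138317, giving −½ ln(0.138317) = 0.989104.
1 − 2Q = 0.62243, giving −¼ ln(0.62243) = 0.118531.
d = 0.989104 + 0.118531 = 1.107635.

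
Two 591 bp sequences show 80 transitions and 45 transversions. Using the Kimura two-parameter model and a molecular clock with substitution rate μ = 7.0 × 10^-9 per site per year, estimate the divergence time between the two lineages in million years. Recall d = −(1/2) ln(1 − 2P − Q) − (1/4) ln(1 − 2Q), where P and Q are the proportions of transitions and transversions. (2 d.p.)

18.16

P = 80/591 ≈ 0.135364 and Q = 45/591 ≈ 0.076142.
Under the Kimura two-parameter model, d = −½ ln(1 − 2P − Q) − ¼ ln(1 − 2Q).
1 − 2P − Q = 0.65313, giving −½ ln(0.65313) = 0.212990.
1 − 2Q = 0.847716, giving −¼ ln(0.847716) = 0.041302.
d = 0.212990 + 0.041302 = 0.254292.
Under a molecular clock d = 2μt, so t = d/(2μ) = 0.254292 / (2 × 7.0 × 10^-9) = 18.16 million years.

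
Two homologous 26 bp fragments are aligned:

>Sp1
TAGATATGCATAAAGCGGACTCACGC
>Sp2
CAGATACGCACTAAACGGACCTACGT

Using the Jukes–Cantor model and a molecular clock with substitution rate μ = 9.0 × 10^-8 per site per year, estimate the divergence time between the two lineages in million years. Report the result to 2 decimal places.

The sequences differ at 8 of 26 sites (1, 7, 11, 12, 15, 21, 22, 26), so p = 8/26 ≈ 0.307692.
d = −(3/4) ln(1 − 4p/3) = −0.75 ln(1 − 0.410256) = −0.75 ln(0.589744)
  = −0.75 × (-0.528067) = 0.396050 substitutions/site.
Under a molecular clock d = 2μt, so t = d/(2μ) = 0.396050 / (2 × 9.0 × 10^-8) = 2.20 million years.

2.20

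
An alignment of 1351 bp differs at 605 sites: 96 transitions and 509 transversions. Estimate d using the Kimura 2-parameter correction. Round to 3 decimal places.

0.716

P = 96/1351 ≈ 0.071058 and Q = 509/1351 ≈ 0.376758.
Under the Kimura two-parameter model, d = −½ ln(1 − 2P − Q) − ¼ ln(1 − 2Q).
1 − 2P − Q = 0.481126, giving −½ ln(0.481126) = 0.365813.
1 − 2Q = 0.246484, giving −¼ ln(0.246484) = 0.350115.
d = 0.365813 + 0.350115 = 0.715928.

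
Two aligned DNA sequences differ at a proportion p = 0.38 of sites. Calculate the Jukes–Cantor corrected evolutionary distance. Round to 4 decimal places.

d = −(3/4) ln(1 − 4p/3) = −0.75 ln(1 − 0.506667) = −0.75 ln(0.493333)
  = −0.75 × (-0.706571) = 0.529928 substitutions/site.

0.5299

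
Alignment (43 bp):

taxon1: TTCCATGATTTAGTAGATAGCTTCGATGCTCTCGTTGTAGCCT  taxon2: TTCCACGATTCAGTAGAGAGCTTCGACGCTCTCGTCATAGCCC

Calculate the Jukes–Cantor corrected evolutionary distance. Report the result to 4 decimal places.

0.1835

The sequences differ at 7 of 43 sites (6, 11, 18, 27, 36, 37, 43), so p = 7/43 ≈ 0.162791.
d = −(3/4) ln(1 − 4p/3) = −0.75 ln(1 − 0.217055) = −0.75 ln(0.782945)
  = −0.75 × (-0.244693) = 0.183520 substitutions/site.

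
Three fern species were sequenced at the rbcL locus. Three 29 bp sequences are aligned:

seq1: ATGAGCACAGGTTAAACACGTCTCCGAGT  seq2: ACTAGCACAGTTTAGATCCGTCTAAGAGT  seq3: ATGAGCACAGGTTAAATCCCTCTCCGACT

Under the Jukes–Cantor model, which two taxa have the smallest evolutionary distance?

seq1 and seq3

seq1–seq2: 8/29 differ, p = 0.276, d = 0.344.
seq1–seq3: 4/29 differ, p = 0.138, d = 0.152.
seq2–seq3: 8/29 differ, p = 0.276, d = 0.344.
The smallest distance is between seq1 and seq3.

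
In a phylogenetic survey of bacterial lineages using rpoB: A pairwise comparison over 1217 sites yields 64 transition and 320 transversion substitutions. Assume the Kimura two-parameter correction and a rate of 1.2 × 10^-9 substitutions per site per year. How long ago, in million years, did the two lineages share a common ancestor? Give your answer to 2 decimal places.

173.38

P = 64/1217 ≈ 0.052588 and Q = 320/1217 ≈ 0.262942.
Under the Kimura two-parameter model, d = −½ ln(1 − 2P − Q) − ¼ ln(1 − 2Q).
1 − 2P − Q = 0.631882, giving −½ ln(0.631882) = 0.229526.
1 − 2Q = 0.474116, giving −¼ ln(0.474116) = 0.186576.
d = 0.229526 + 0.186576 = 0.416102.
Under a molecular clock d = 2μt, so t = d/(2μ) = 0.416102 / (2 × 1.2 × 10^-9) = 173.38 million years.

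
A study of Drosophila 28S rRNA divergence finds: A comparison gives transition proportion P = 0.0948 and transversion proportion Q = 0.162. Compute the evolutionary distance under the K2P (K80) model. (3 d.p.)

0.315

Under the Kimura two-parameter model, d = −½ ln(1 − 2P − Q) − ¼ ln(1 − 2Q).
1 − 2P − Q = 0.6484, giving −½ ln(0.6484) = 0.216624.
1 − 2Q = 0.676, giving −¼ ln(0.676) = 0.097891.
d = 0.216624 + 0.097891 = 0.314515.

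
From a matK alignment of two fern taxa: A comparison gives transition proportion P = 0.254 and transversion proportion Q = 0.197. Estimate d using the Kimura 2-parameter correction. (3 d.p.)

Under the Kimura two-parameter model, d = −½ ln(1 − 2P − Q) − ¼ ln(1 − 2Q).
1 − 2P − Q = 0.295, giving −½ ln(0.295) = 0.610390.
1 − 2Q = 0.606, giving −¼ ln(0.606) = 0.125219.
d = 0.610390 + 0.125219 = 0.735609.

0.736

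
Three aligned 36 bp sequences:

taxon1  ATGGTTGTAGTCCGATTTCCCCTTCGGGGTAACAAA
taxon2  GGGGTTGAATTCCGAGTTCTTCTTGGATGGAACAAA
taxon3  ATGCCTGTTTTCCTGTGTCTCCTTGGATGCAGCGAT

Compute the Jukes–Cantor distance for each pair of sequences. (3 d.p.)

d(taxon1,taxon2) = 0.392, d(taxon1,taxon3) = 0.608, d(taxon2,taxon3) = 0.608

taxon1–taxon2: 11/36 sites differ → p ≈ 0.305556, d = −0.75 ln(1 − 0.407408) = 0.392437 ≈ 0.392.
taxon1–taxon3: 15/36 sites differ → p ≈ 0.416667, d = −0.75 ln(1 − 0.555556) = 0.608198 ≈ 0.608.
taxon2–taxon3: 15/36 sites differ → p ≈ 0.416667, d = −0.75 ln(1 − 0.555556) = 0.608198 ≈ 0.608.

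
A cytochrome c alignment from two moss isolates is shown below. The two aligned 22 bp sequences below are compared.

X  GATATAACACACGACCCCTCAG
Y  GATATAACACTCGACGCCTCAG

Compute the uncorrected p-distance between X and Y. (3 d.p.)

The sequences differ at 2 of 22 positions (sites 11, 16).
p = 2/22 = 0.090909… ≈ 0.091 (to 3 d.p.).

0.091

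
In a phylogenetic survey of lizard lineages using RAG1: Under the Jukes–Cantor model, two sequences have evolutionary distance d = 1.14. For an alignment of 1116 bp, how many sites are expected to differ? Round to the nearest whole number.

Invert JC69: p = (3/4)(1 − e^(−4d/3)) = 0.75 × (1 − e^(-1.52)) = 0.75 × (1 − 0.218712) = 0.585966.
Expected differing sites = pL ≈ 0.585966 × 1116 = 653.938056 ≈ 654.

654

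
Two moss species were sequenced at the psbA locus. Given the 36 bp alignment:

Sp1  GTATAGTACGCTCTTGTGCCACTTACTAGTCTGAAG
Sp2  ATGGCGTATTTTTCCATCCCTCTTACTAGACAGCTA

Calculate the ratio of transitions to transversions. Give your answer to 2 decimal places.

Transitions are A↔G and C↔T; transversions are all other mismatches.
Transitions: 9. Transversions: 9.
R = 9/9 = 1.00.

1.00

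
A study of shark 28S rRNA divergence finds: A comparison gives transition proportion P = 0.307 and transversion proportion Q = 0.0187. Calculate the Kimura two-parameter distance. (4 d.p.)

0.5103

Under the Kimura two-parameter model, d = −½ ln(1 − 2P − Q) − ¼ ln(1 − 2Q).
1 − 2P − Q = 0.3673, giving −½ ln(0.3673) = 0.500788.
1 − 2Q = 0.9626, giving −¼ ln(0.9626) = 0.009529.
d = 0.500788 + 0.009529 = 0.510317.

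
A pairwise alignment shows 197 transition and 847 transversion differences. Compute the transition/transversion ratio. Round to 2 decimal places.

R = 197/847 = 0.232585… ≈ 0.23 (to 2 d.p.).

0.23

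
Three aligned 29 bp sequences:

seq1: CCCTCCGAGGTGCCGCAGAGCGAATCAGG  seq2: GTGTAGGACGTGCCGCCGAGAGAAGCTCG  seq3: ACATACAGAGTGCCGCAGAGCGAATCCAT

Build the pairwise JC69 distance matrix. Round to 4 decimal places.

seq1–seq2: 11/29 sites differ → p ≈ 0.37931, d = −0.75 ln(1 − 0.505747) = 0.528531 ≈ 0.5285.
seq1–seq3: 9/29 sites differ → p ≈ 0.310345, d = −0.75 ln(1 − 0.413793) = 0.400562 ≈ 0.4006.
seq2–seq3: 13/29 sites differ → p ≈ 0.448276, d = −0.75 ln(1 − 0.597701) = 0.682920 ≈ 0.6829.

d(seq1,seq2) = 0.5285, d(seq1,seq3) = 0.4006, d(seq2,seq3) = 0.6829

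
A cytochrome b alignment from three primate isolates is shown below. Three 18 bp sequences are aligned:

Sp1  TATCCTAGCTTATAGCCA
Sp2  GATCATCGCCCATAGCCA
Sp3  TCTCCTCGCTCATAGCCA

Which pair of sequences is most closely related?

Sp1 and Sp3

Sp1–Sp2: 5/18 differ, p = 0.278, d = 0.347.
Sp1–Sp3: 3/18 differ, p = 0.167, d = 0.188.
Sp2–Sp3: 4/18 differ, p = 0.222, d = 0.264.
The smallest distance is between Sp1 and Sp3.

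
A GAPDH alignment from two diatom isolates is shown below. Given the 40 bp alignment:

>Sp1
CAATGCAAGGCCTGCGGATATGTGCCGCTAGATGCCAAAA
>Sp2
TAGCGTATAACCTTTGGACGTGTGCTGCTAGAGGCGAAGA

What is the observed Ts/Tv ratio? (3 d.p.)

Transitions are A↔G and C↔T; transversions are all other mismatches.
Transitions: 11. Transversions: 4.
R = 11/4 = 2.750.

2.750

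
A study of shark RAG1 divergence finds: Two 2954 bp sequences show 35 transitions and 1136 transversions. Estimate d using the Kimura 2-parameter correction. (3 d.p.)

0.629

P = 35/2954 ≈ 0.011848 and Q = 1136/2954 ≈ 0.384563.
Under the Kimura two-parameter model, d = −½ ln(1 − 2P − Q) − ¼ ln(1 − 2Q).
1 − 2P − Q = 0.591741, giving −½ ln(0.591741) = 0.262343.
1 − 2Q = 0.230874, giving −¼ ln(0.230874) = 0.366471.
d = 0.262343 + 0.366471 = 0.628814.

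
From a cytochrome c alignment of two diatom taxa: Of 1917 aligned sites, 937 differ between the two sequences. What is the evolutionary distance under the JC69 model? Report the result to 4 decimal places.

0.7910

p = 937/1917 ≈ 0.488785.
d = −(3/4) ln(1 − 4p/3) = −0.75 ln(1 − 0.651713) = −0.75 ln(0.348287)
  = −0.75 × (-1.054728) = 0.791046 substitutions/site.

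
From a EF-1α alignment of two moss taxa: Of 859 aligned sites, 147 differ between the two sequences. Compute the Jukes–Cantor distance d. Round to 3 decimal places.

p = 147/859 ≈ 0.171129.
d = −(3/4) ln(1 − 4p/3) = −0.75 ln(1 − 0.228172) = −0.75 ln(0.771828)
  = −0.75 × (-0.258994) = 0.194246 substitutions/site.

0.194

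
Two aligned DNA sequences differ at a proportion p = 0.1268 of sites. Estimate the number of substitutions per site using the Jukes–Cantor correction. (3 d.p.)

0.139

d = −(3/4) ln(1 − 4p/3) = −0.75 ln(1 − 0.169067) = −0.75 ln(0.830933)
  = −0.75 × (-0.185206) = 0.138905 substitutions/site.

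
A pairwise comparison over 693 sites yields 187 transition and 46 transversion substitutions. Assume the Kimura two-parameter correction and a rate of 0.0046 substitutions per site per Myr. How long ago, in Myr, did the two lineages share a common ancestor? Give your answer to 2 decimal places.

54.50

P = 187/693 ≈ 0.269841 and Q = 46/693 ≈ 0.066378.
Under the Kimura two-parameter model, d = −½ ln(1 − 2P − Q) − ¼ ln(1 − 2Q).
1 − 2P − Q = 0.39394, giving −½ ln(0.39394) = 0.465778.
1 − 2Q = 0.867244, giving −¼ ln(0.867244) = 0.035609.
d = 0.465778 + 0.035609 = 0.501387.
Under a molecular clock d = 2μt, so t = d/(2μ) = 0.501387 / (2 × 0.0046) = 54.50 Myr.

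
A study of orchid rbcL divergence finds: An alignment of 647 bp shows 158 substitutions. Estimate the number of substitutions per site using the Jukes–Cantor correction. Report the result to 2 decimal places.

0.30

p = 158/647 ≈ 0.244204.
d = −(3/4) ln(1 − 4p/3) = −0.75 ln(1 − 0.325605) = −0.75 ln(0.674395)
  = −0.75 × (-0.393939) = 0.295454 substitutions/site.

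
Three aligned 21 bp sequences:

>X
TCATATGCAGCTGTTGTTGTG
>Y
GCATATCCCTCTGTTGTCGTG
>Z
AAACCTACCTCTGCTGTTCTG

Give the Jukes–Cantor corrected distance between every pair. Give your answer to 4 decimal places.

d(X,Y) = 0.2865, d(X,Z) = 0.6355, d(Y,Z) = 0.5319

X–Y: 5/21 sites differ → p ≈ 0.238095, d = −0.75 ln(1 − 0.31746) = 0.286451 ≈ 0.2865.
X–Z: 9/21 sites differ → p ≈ 0.428571, d = −0.75 ln(1 − 0.571428) = 0.635472 ≈ 0.6355.
Y–Z: 8/21 sites differ → p ≈ 0.380952, d = −0.75 ln(1 − 0.507936) = 0.531860 ≈ 0.5319.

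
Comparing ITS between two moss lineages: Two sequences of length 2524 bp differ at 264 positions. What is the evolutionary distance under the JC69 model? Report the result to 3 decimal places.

0.113

p = 264/2524 ≈ 0.104596.
d = −(3/4) ln(1 − 4p/3) = −0.75 ln(1 − 0.139461) = −0.75 ln(0.860539)
  = −0.75 × (-0.150196) = 0.112647 substitutions/site.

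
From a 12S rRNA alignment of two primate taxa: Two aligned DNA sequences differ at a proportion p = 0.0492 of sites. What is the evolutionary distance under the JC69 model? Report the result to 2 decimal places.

d = −(3/4) ln(1 − 4p/3) = −0.75 ln(1 − 0.0656) = −0.75 ln(0.9344)
  = −0.75 × (-0.067851) = 0.050888 substitutions/site.

0.05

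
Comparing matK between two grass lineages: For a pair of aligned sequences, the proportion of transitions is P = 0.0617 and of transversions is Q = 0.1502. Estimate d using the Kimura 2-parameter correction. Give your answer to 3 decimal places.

Under the Kimura two-parameter model, d = −½ ln(1 − 2P − Q) − ¼ ln(1 − 2Q).
1 − 2P − Q = 0.7264, giving −½ ln(0.7264) = 0.159827.
1 − 2Q = 0.6996, giving −¼ ln(0.6996) = 0.089312.
d = 0.159827 + 0.089312 = 0.249139.

0.249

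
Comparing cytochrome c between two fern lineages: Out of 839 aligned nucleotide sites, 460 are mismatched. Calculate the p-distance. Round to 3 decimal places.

p = 460/839 = 0.548271… ≈ 0.548 (to 3 d.p.).

0.548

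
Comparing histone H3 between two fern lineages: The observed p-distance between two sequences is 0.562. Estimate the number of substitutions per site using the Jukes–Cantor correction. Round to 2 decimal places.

1.04

d = −(3/4) ln(1 − 4p/3) = −0.75 ln(1 − 0.749333) = −0.75 ln(0.250667)
  = −0.75 × (-1.383630) = 1.037723 substitutions/site.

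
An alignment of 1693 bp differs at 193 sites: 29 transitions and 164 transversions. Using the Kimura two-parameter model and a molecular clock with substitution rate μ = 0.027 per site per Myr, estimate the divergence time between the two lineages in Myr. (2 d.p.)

2.30

P = 29/1693 ≈ 0.017129 and Q = 164/1693 ≈ 0.096869.
Under the Kimura two-parameter model, d = −½ ln(1 − 2P − Q) − ¼ ln(1 − 2Q).
1 − 2P − Q = 0.868873, giving −½ ln(0.868873) = 0.070279.
1 − 2Q = 0.806262, giving −¼ ln(0.806262) = 0.053837.
d = 0.070279 + 0.053837 = 0.124116.
Under a molecular clock d = 2μt, so t = d/(2μ) = 0.124116 / (2 × 0.027) = 2.30 Myr.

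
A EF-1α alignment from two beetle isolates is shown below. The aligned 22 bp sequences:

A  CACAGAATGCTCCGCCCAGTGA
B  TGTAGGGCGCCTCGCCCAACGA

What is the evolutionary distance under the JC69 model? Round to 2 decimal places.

The sequences differ at 10 of 22 sites (1, 2, 3, 6, 7, 8, 11, 12, 19, 20), so p = 10/22 ≈ 0.454545.
d = −(3/4) ln(1 − 4p/3) = −0.75 ln(1 − 0.60606) = −0.75 ln(0.39394)
  = −0.75 × (-0.931557) = 0.698668 substitutions/site.

0.70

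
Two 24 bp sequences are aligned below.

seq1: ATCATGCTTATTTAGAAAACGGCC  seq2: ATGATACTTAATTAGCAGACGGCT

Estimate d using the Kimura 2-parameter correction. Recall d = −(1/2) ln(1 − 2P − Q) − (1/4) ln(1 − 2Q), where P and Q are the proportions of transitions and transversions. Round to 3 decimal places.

0.307

Of 24 sites, 3 differences are transitions and 3 are transversions, so P = 3/24 = 0.125 and Q = 3/24 = 0.125.
Under the Kimura two-parameter model, d = −½ ln(1 − 2P − Q) − ¼ ln(1 − 2Q).
1 − 2P − Q = 0.625, giving −½ ln(0.625) = 0.235002.
1 − 2Q = 0.75, giving −¼ ln(0.75) = 0.071921.
d = 0.235002 + 0.071921 = 0.306923.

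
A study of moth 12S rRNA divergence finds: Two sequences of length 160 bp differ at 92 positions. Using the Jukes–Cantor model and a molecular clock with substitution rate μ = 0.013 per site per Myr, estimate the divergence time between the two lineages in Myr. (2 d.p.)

41.98

p = 92/160 = 0.575.
d = −(3/4) ln(1 − 4p/3) = −0.75 ln(1 − 0.766667) = −0.75 ln(0.233333)
  = −0.75 × (-1.455289) = 1.091467 substitutions/site.
Under a molecular clock d = 2μt, so t = d/(2μ) = 1.091467 / (2 × 0.013) = 41.98 Myr.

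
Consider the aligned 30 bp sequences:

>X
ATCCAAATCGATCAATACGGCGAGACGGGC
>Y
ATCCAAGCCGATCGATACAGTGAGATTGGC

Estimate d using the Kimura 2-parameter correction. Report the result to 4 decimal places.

0.3012

Of 30 sites, 6 differences are transitions and 1 are transversions, so P = 6/30 = 0.2 and Q = 1/30 ≈ 0.033333.
Under the Kimura two-parameter model, d = −½ ln(1 − 2P − Q) − ¼ ln(1 − 2Q).
1 − 2P − Q = 0.566667, giving −½ ln(0.566667) = 0.283992.
1 − 2Q = 0.933334, giving −¼ ln(0.933334) = 0.017248.
d = 0.283992 + 0.017248 = 0.301240.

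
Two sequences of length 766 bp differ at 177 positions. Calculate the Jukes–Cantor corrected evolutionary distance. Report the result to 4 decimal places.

0.2762

p = 177/766 ≈ 0.23107.
d = −(3/4) ln(1 − 4p/3) = −0.75 ln(1 − 0.308093) = −0.75 ln(0.691907)
  = −0.75 × (-0.368304) = 0.276228 substitutions/site.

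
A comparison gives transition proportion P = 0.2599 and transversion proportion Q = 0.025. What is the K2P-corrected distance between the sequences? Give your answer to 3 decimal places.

0.406

Under the Kimura two-parameter model, d = −½ ln(1 − 2P − Q) − ¼ ln(1 − 2Q).
1 − 2P − Q = 0.4552, giving −½ ln(0.4552) = 0.393509.
1 − 2Q = 0.95, giving −¼ ln(0.95) = 0.012823.
d = 0.393509 + 0.012823 = 0.406332.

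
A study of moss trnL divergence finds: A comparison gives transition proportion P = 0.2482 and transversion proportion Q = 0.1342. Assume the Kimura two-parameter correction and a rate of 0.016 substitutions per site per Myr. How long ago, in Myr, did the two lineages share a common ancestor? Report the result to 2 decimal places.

18.00

Under the Kimura two-parameter model, d = −½ ln(1 − 2P − Q) − ¼ ln(1 − 2Q).
1 − 2P − Q = 0.3694, giving −½ ln(0.3694) = 0.497938.
1 − 2Q = 0.7316, giving −¼ ln(0.7316) = 0.078130.
d = 0.497938 + 0.078130 = 0.576068.
Under a molecular clock d = 2μt, so t = d/(2μ) = 0.576068 / (2 × 0.016) = 18.00 Myr.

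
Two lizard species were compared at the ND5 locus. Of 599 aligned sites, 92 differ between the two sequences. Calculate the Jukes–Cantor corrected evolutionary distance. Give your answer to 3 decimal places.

0.172

p = 92/599 ≈ 0.153589.
d = −(3/4) ln(1 − 4p/3) = −0.75 ln(1 − 0.204785) = −0.75 ln(0.795215)
  = −0.75 × (-0.229143) = 0.171857 substitutions/site.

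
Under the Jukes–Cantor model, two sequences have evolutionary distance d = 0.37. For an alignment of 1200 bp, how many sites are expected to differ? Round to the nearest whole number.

350

Invert JC69: p = (3/4)(1 − e^(−4d/3)) = 0.75 × (1 − e^(-0.493333)) = 0.75 × (1 − 0.610588) = 0.292059.
Expected differing sites = pL ≈ 0.292059 × 1200 = 350.4708 ≈ 350.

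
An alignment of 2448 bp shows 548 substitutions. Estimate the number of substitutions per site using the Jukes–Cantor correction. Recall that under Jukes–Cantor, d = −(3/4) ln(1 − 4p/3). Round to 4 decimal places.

0.2659

p = 548/2448 ≈ 0.223856.
d = −(3/4) ln(1 − 4p/3) = −0.75 ln(1 − 0.298475) = −0.75 ln(0.701525)
  = −0.75 × (-0.354499) = 0.265874 substitutions/site.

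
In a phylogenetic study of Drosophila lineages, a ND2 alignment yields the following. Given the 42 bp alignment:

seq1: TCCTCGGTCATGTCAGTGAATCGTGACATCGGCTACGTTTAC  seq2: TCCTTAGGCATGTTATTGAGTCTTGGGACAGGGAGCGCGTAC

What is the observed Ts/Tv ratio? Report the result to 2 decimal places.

1.00

Transitions are A↔G and C↔T; transversions are all other mismatches.
Transitions: 8. Transversions: 8.
R = 8/8 = 1.00.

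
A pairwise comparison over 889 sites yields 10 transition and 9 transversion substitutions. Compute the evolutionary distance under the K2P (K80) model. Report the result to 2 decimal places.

0.02

P = 10/889 ≈ 0.011249 and Q = 9/889 ≈ 0.010124.
Under the Kimura two-parameter model, d = −½ ln(1 − 2P − Q) − ¼ ln(1 − 2Q).
1 − 2P − Q = 0.967378, giving −½ ln(0.967378) = 0.016583.
1 − 2Q = 0.979752, giving −¼ ln(0.979752) = 0.005114.
d = 0.016583 + 0.005114 = 0.021697.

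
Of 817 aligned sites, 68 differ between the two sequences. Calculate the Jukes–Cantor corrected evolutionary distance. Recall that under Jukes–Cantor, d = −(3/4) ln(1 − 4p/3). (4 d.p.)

p = 68/817 ≈ 0.083231.
d = −(3/4) ln(1 − 4p/3) = −0.75 ln(1 − 0.110975) = −0.75 ln(0.889025)
  = −0.75 × (-0.117630) = 0.088223 substitutions/site.

0.0882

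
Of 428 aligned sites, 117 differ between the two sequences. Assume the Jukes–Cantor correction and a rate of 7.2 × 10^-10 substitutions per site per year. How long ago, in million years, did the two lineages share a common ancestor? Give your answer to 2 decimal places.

p = 117/428 ≈ 0.273364.
d = −(3/4) ln(1 − 4p/3) = −0.75 ln(1 − 0.364485) = −0.75 ln(0.635515)
  = −0.75 × (-0.453320) = 0.339990 substitutions/site.
Under a molecular clock d = 2μt, so t = d/(2μ) = 0.339990 / (2 × 7.2 × 10^-10) = 236.10 million years.

236.10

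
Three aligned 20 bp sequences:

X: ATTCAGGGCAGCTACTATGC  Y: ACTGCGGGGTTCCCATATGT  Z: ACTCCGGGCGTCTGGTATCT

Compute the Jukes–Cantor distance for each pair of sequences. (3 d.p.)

d(X,Y) = 0.824, d(X,Z) = 0.572, d(Y,Z) = 0.471

X–Y: 10/20 sites differ → p = 0.5, d = −0.75 ln(1 − 0.666667) = 0.823960 ≈ 0.824.
X–Z: 8/20 sites differ → p = 0.4, d = −0.75 ln(1 − 0.533333) = 0.571605 ≈ 0.572.
Y–Z: 7/20 sites differ → p = 0.35, d = −0.75 ln(1 − 0.466667) = 0.471457 ≈ 0.471.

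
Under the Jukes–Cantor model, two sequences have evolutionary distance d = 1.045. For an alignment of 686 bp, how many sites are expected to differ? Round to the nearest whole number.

387

Invert JC69: p = (3/4)(1 − e^(−4d/3)) = 0.75 × (1 − e^(-1.393333)) = 0.75 × (1 − 0.248247) = 0.563815.
Expected differing sites = pL ≈ 0.563815 × 686 = 386.77709 ≈ 387.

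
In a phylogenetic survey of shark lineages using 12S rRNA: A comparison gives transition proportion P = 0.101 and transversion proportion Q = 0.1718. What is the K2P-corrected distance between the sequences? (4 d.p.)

0.3393

Under the Kimura two-parameter model, d = −½ ln(1 − 2P − Q) − ¼ ln(1 − 2Q).
1 − 2P − Q = 0.6262, giving −½ ln(0.6262) = 0.234043.
1 − 2Q = 0.6564, giving −¼ ln(0.6564) = 0.105246.
d = 0.234043 + 0.105246 = 0.339289.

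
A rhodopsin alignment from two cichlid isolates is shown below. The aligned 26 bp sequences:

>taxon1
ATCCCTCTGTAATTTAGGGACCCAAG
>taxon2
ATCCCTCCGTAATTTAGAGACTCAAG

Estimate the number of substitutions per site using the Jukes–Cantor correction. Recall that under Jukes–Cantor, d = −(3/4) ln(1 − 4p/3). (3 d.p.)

The sequences differ at 3 of 26 sites (8, 18, 22), so p = 3/26 ≈ 0.115385.
d = −(3/4) ln(1 − 4p/3) = −0.75 ln(1 − 0.153847) = −0.75 ln(0.846153)
  = −0.75 × (-0.167055) = 0.125291 substitutions/site.

0.125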